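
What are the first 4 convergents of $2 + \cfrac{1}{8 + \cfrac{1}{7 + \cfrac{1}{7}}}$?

2/1, 17/8, 121/57, 864/407

Using the convergent recurrence p_i = a_i*p_{i-1} + p_{i-2}, q_i = a_i*q_{i-1} + q_{i-2} with p_{-2}=0, p_{-1}=1, q_{-2}=1, q_{-1}=0:
  i=0: a_0=2, p_0 = 2*1 + 0 = 2, q_0 = 2*0 + 1 = 1.
  i=1: a_1=8, p_1 = 8*2 + 1 = 17, q_1 = 8*1 + 0 = 8.
  i=2: a_2=7, p_2 = 7*17 + 2 = 121, q_2 = 7*8 + 1 = 57.
  i=3: a_3=7, p_3 = 7*121 + 17 = 864, q_3 = 7*57 + 8 = 407.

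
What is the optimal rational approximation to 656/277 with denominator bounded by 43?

45/19

Expand x = 656/277 as a continued fraction with the Euclidean algorithm:
  656 = 2*277 + 102, so a_0 = 2.
  277 = 2*102 + 73, so a_1 = 2.
  102 = 1*73 + 29, so a_2 = 1.
  73 = 2*29 + 15, so a_3 = 2.
  29 = 1*15 + 14, so a_4 = 1.
  15 = 1*14 + 1, so a_5 = 1.
  14 = 14*1 + 0, so a_6 = 14.
so x = [2; 2, 1, 2, 1, 1, 14].
Convergents (p_i = a_i*p_{i-1} + p_{i-2}, q_i = a_i*q_{i-1} + q_{i-2} with p_{-2}=0, p_{-1}=1, q_{-2}=1, q_{-1}=0), until the denominator exceeds 43:
  i=0: a_0=2, p_0 = 2*1 + 0 = 2, q_0 = 2*0 + 1 = 1.
  i=1: a_1=2, p_1 = 2*2 + 1 = 5, q_1 = 2*1 + 0 = 2.
  i=2: a_2=1, p_2 = 1*5 + 2 = 7, q_2 = 1*2 + 1 = 3.
  i=3: a_3=2, p_3 = 2*7 + 5 = 19, q_3 = 2*3 + 2 = 8.
  i=4: a_4=1, p_4 = 1*19 + 7 = 26, q_4 = 1*8 + 3 = 11.
  i=5: a_5=1, p_5 = 1*26 + 19 = 45, q_5 = 1*11 + 8 = 19.
  i=6: a_6=14, p_6 = 14*45 + 26 = 656, q_6 = 14*19 + 11 = 277.
q_6 = 277 > 43, so the last convergent with denominator <= 43 is p_5/q_5 = 45/19.
The closest fraction with denominator <= 43 is either p_5/q_5 or the intermediate fraction (k*p_5 + p_4)/(k*q_5 + q_4) with the largest k >= 1 whose denominator stays <= 43; these approach x as k grows, and every other convergent or intermediate fraction in range is farther away.
Largest k: floor((43 - q_4)/q_5) = floor((43 - 11)/19) = 1.
That gives (1*45 + 26)/(1*19 + 11) = 71/30.
Compare the errors: |x - 45/19| = |656*19 - 45*277|/(277*19) = 1/5263, and |x - 71/30| = |656*30 - 71*277|/(277*30) = 13/8310.
Cross-multiplying, 1*8310 = 8310 < 68419 = 13*5263, so 1/5263 is smaller: the convergent 45/19 is closer to x than 71/30.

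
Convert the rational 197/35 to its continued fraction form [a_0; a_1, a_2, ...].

[5; 1, 1, 1, 2, 4]

Run the Euclidean algorithm on 197 and 35; the successive quotients are the partial quotients a_0, a_1, ... (each step inverts the fractional part left over by the previous one):
  197 = 5*35 + 22, so a_0 = 5.
  35 = 1*22 + 13, so a_1 = 1.
  22 = 1*13 + 9, so a_2 = 1.
  13 = 1*9 + 4, so a_3 = 1.
  9 = 2*4 + 1, so a_4 = 2.
  4 = 4*1 + 0, so a_5 = 4.
The remainder reaches 0 after 6 divisions, so the expansion has 6 partial quotients, read off in order.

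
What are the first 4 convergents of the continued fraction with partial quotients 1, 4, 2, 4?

Using the convergent recurrence p_i = a_i*p_{i-1} + p_{i-2}, q_i = a_i*q_{i-1} + q_{i-2} with p_{-2}=0, p_{-1}=1, q_{-2}=1, q_{-1}=0:
  i=0: a_0=1, p_0 = 1*1 + 0 = 1, q_0 = 1*0 + 1 = 1.
  i=1: a_1=4, p_1 = 4*1 + 1 = 5, q_1 = 4*1 + 0 = 4.
  i=2: a_2=2, p_2 = 2*5 + 1 = 11, q_2 = 2*4 + 1 = 9.
  i=3: a_3=4, p_3 = 4*11 + 5 = 49, q_3 = 4*9 + 4 = 40.

1/1, 5/4, 11/9, 49/40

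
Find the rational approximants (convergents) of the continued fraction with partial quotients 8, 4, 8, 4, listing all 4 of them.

Using the convergent recurrence p_i = a_i*p_{i-1} + p_{i-2}, q_i = a_i*q_{i-1} + q_{i-2} with p_{-2}=0, p_{-1}=1, q_{-2}=1, q_{-1}=0:
  i=0: a_0=8, p_0 = 8*1 + 0 = 8, q_0 = 8*0 + 1 = 1.
  i=1: a_1=4, p_1 = 4*8 + 1 = 33, q_1 = 4*1 + 0 = 4.
  i=2: a_2=8, p_2 = 8*33 + 8 = 272, q_2 = 8*4 + 1 = 33.
  i=3: a_3=4, p_3 = 4*272 + 33 = 1121, q_3 = 4*33 + 4 = 136.

8/1, 33/4, 272/33, 1121/136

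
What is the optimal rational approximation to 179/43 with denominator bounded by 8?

25/6

Expand x = 179/43 as a continued fraction with the Euclidean algorithm:
  179 = 4*43 + 7, so a_0 = 4.
  43 = 6*7 + 1, so a_1 = 6.
  7 = 7*1 + 0, so a_2 = 7.
so x = [4; 6, 7].
Convergents (p_i = a_i*p_{i-1} + p_{i-2}, q_i = a_i*q_{i-1} + q_{i-2} with p_{-2}=0, p_{-1}=1, q_{-2}=1, q_{-1}=0), until the denominator exceeds 8:
  i=0: a_0=4, p_0 = 4*1 + 0 = 4, q_0 = 4*0 + 1 = 1.
  i=1: a_1=6, p_1 = 6*4 + 1 = 25, q_1 = 6*1 + 0 = 6.
  i=2: a_2=7, p_2 = 7*25 + 4 = 179, q_2 = 7*6 + 1 = 43.
q_2 = 43 > 8, so the last convergent with denominator <= 8 is p_1/q_1 = 25/6.
The closest fraction with denominator <= 8 is either p_1/q_1 or the intermediate fraction (k*p_1 + p_0)/(k*q_1 + q_0) with the largest k >= 1 whose denominator stays <= 8; these approach x as k grows, and every other convergent or intermediate fraction in range is farther away.
Largest k: floor((8 - q_0)/q_1) = floor((8 - 1)/6) = 1.
That gives (1*25 + 4)/(1*6 + 1) = 29/7.
Compare the errors: |x - 25/6| = |179*6 - 25*43|/(43*6) = 1/258, and |x - 29/7| = |179*7 - 29*43|/(43*7) = 6/301.
Cross-multiplying, 1*301 = 301 < 1548 = 6*258, so 1/258 is smaller: the convergent 25/6 is closer to x than 29/7.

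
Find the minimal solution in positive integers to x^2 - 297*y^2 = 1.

(x, y) = (48599, 2820)

First expand sqrt(297) as a continued fraction. With x_i = (sqrt(297) + m_i)/d_i and (m_0, d_0) = (0, 1): a_0 = floor(sqrt(297)) = 17, since 17^2 = 289 <= 297 < 324 = 18^2.
Iterate m_{i+1} = d_i*a_i - m_i, d_{i+1} = (297 - m_{i+1}^2)/d_i, a_{i+1} = floor((a_0 + m_{i+1})/d_{i+1}):
  m_1 = 1*17 - 0 = 17, d_1 = (297 - 17^2)/1 = 8/1 = 8, a_1 = floor((17 + 17)/8) = 4.
  m_2 = 8*4 - 17 = 15, d_2 = (297 - 15^2)/8 = 72/8 = 9, a_2 = floor((17 + 15)/9) = 3.
  m_3 = 9*3 - 15 = 12, d_3 = (297 - 12^2)/9 = 153/9 = 17, a_3 = floor((17 + 12)/17) = 1.
  m_4 = 17*1 - 12 = 5, d_4 = (297 - 5^2)/17 = 272/17 = 16, a_4 = floor((17 + 5)/16) = 1.
  m_5 = 16*1 - 5 = 11, d_5 = (297 - 11^2)/16 = 176/16 = 11, a_5 = floor((17 + 11)/11) = 2.
  m_6 = 11*2 - 11 = 11, d_6 = (297 - 11^2)/11 = 176/11 = 16, a_6 = floor((17 + 11)/16) = 1.
  m_7 = 16*1 - 11 = 5, d_7 = (297 - 5^2)/16 = 272/16 = 17, a_7 = floor((17 + 5)/17) = 1.
  m_8 = 17*1 - 5 = 12, d_8 = (297 - 12^2)/17 = 153/17 = 9, a_8 = floor((17 + 12)/9) = 3.
  m_9 = 9*3 - 12 = 15, d_9 = (297 - 15^2)/9 = 72/9 = 8, a_9 = floor((17 + 15)/8) = 4.
  m_10 = 8*4 - 15 = 17, d_10 = (297 - 17^2)/8 = 8/8 = 1, a_10 = floor((17 + 17)/1) = 34.
  m_11 = 1*34 - 17 = 17, d_11 = (297 - 17^2)/1 = 8/1 = 8: (m_11, d_11) = (m_1, d_1) = (17, 8), so from here the quotients repeat a_1, ..., a_10; the period length is 10.
So sqrt(297) = [17; (4, 3, 1, 1, 2, 1, 1, 3, 4, 34)] with period length k = 10.
k is even, so the fundamental solution of x^2 - 297y^2 = 1 is (p_{k-1}, q_{k-1}) = (p_9, q_9); compute convergents through index 9.
Convergents (p_i = a_i*p_{i-1} + p_{i-2}, q_i = a_i*q_{i-1} + q_{i-2} with p_{-2}=0, p_{-1}=1, q_{-2}=1, q_{-1}=0):
  i=0: a_0=17, p_0 = 17*1 + 0 = 17, q_0 = 17*0 + 1 = 1.
  i=1: a_1=4, p_1 = 4*17 + 1 = 69, q_1 = 4*1 + 0 = 4.
  i=2: a_2=3, p_2 = 3*69 + 17 = 224, q_2 = 3*4 + 1 = 13.
  i=3: a_3=1, p_3 = 1*224 + 69 = 293, q_3 = 1*13 + 4 = 17.
  i=4: a_4=1, p_4 = 1*293 + 224 = 517, q_4 = 1*17 + 13 = 30.
  i=5: a_5=2, p_5 = 2*517 + 293 = 1327, q_5 = 2*30 + 17 = 77.
  i=6: a_6=1, p_6 = 1*1327 + 517 = 1844, q_6 = 1*77 + 30 = 107.
  i=7: a_7=1, p_7 = 1*1844 + 1327 = 3171, q_7 = 1*107 + 77 = 184.
  i=8: a_8=3, p_8 = 3*3171 + 1844 = 11357, q_8 = 3*184 + 107 = 659.
  i=9: a_9=4, p_9 = 4*11357 + 3171 = 48599, q_9 = 4*659 + 184 = 2820.
Check: 48599^2 - 297*2820^2 = 2361862801 - 2361862800 = 1, so (x, y) = (48599, 2820) solves the equation, and by the theorem it is the least positive solution.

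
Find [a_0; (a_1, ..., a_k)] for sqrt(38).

Write x_i = (sqrt(38) + m_i)/d_i with (m_0, d_0) = (0, 1). a_0 = floor(sqrt(38)) = 6, since 6^2 = 36 <= 38 < 49 = 7^2.
Iterate m_{i+1} = d_i*a_i - m_i, d_{i+1} = (38 - m_{i+1}^2)/d_i, a_{i+1} = floor((a_0 + m_{i+1})/d_{i+1}):
  m_1 = 1*6 - 0 = 6, d_1 = (38 - 6^2)/1 = 2/1 = 2, a_1 = floor((6 + 6)/2) = 6.
  m_2 = 2*6 - 6 = 6, d_2 = (38 - 6^2)/2 = 2/2 = 1, a_2 = floor((6 + 6)/1) = 12.
  m_3 = 1*12 - 6 = 6, d_3 = (38 - 6^2)/1 = 2/1 = 2: (m_3, d_3) = (m_1, d_1) = (6, 2), so from here the quotients repeat a_1, a_2; the period length is 2.
Hence the expansion of sqrt(38) is a_0 = 6 followed by the repeating block 6, 12 (period 2).

[6; (6, 12)]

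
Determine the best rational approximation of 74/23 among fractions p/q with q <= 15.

Expand x = 74/23 as a continued fraction with the Euclidean algorithm:
  74 = 3*23 + 5, so a_0 = 3.
  23 = 4*5 + 3, so a_1 = 4.
  5 = 1*3 + 2, so a_2 = 1.
  3 = 1*2 + 1, so a_3 = 1.
  2 = 2*1 + 0, so a_4 = 2.
so x = [3; 4, 1, 1, 2].
Convergents (p_i = a_i*p_{i-1} + p_{i-2}, q_i = a_i*q_{i-1} + q_{i-2} with p_{-2}=0, p_{-1}=1, q_{-2}=1, q_{-1}=0), until the denominator exceeds 15:
  i=0: a_0=3, p_0 = 3*1 + 0 = 3, q_0 = 3*0 + 1 = 1.
  i=1: a_1=4, p_1 = 4*3 + 1 = 13, q_1 = 4*1 + 0 = 4.
  i=2: a_2=1, p_2 = 1*13 + 3 = 16, q_2 = 1*4 + 1 = 5.
  i=3: a_3=1, p_3 = 1*16 + 13 = 29, q_3 = 1*5 + 4 = 9.
  i=4: a_4=2, p_4 = 2*29 + 16 = 74, q_4 = 2*9 + 5 = 23.
q_4 = 23 > 15, so the last convergent with denominator <= 15 is p_3/q_3 = 29/9.
The closest fraction with denominator <= 15 is either p_3/q_3 or the intermediate fraction (k*p_3 + p_2)/(k*q_3 + q_2) with the largest k >= 1 whose denominator stays <= 15; these approach x as k grows, and every other convergent or intermediate fraction in range is farther away.
Largest k: floor((15 - q_2)/q_3) = floor((15 - 5)/9) = 1.
That gives (1*29 + 16)/(1*9 + 5) = 45/14.
Compare the errors: |x - 29/9| = |74*9 - 29*23|/(23*9) = 1/207, and |x - 45/14| = |74*14 - 45*23|/(23*14) = 1/322.
Cross-multiplying, 1*207 = 207 < 322 = 1*322, so 1/322 is smaller: the intermediate fraction 45/14 is closer to x than 29/9.

45/14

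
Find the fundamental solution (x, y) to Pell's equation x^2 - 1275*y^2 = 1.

(x, y) = (4999, 140)

First expand sqrt(1275) as a continued fraction. With x_i = (sqrt(1275) + m_i)/d_i and (m_0, d_0) = (0, 1): a_0 = floor(sqrt(1275)) = 35, since 35^2 = 1225 <= 1275 < 1296 = 36^2.
Iterate m_{i+1} = d_i*a_i - m_i, d_{i+1} = (1275 - m_{i+1}^2)/d_i, a_{i+1} = floor((a_0 + m_{i+1})/d_{i+1}):
  m_1 = 1*35 - 0 = 35, d_1 = (1275 - 35^2)/1 = 50/1 = 50, a_1 = floor((35 + 35)/50) = 1.
  m_2 = 50*1 - 35 = 15, d_2 = (1275 - 15^2)/50 = 1050/50 = 21, a_2 = floor((35 + 15)/21) = 2.
  m_3 = 21*2 - 15 = 27, d_3 = (1275 - 27^2)/21 = 546/21 = 26, a_3 = floor((35 + 27)/26) = 2.
  m_4 = 26*2 - 27 = 25, d_4 = (1275 - 25^2)/26 = 650/26 = 25, a_4 = floor((35 + 25)/25) = 2.
  m_5 = 25*2 - 25 = 25, d_5 = (1275 - 25^2)/25 = 650/25 = 26, a_5 = floor((35 + 25)/26) = 2.
  m_6 = 26*2 - 25 = 27, d_6 = (1275 - 27^2)/26 = 546/26 = 21, a_6 = floor((35 + 27)/21) = 2.
  m_7 = 21*2 - 27 = 15, d_7 = (1275 - 15^2)/21 = 1050/21 = 50, a_7 = floor((35 + 15)/50) = 1.
  m_8 = 50*1 - 15 = 35, d_8 = (1275 - 35^2)/50 = 50/50 = 1, a_8 = floor((35 + 35)/1) = 70.
  m_9 = 1*70 - 35 = 35, d_9 = (1275 - 35^2)/1 = 50/1 = 50: (m_9, d_9) = (m_1, d_1) = (35, 50), so from here the quotients repeat a_1, ..., a_8; the period length is 8.
So sqrt(1275) = [35; (1, 2, 2, 2, 2, 2, 1, 70)] with period length k = 8.
k is even, so the fundamental solution of x^2 - 1275y^2 = 1 is (p_{k-1}, q_{k-1}) = (p_7, q_7); compute convergents through index 7.
Convergents (p_i = a_i*p_{i-1} + p_{i-2}, q_i = a_i*q_{i-1} + q_{i-2} with p_{-2}=0, p_{-1}=1, q_{-2}=1, q_{-1}=0):
  i=0: a_0=35, p_0 = 35*1 + 0 = 35, q_0 = 35*0 + 1 = 1.
  i=1: a_1=1, p_1 = 1*35 + 1 = 36, q_1 = 1*1 + 0 = 1.
  i=2: a_2=2, p_2 = 2*36 + 35 = 107, q_2 = 2*1 + 1 = 3.
  i=3: a_3=2, p_3 = 2*107 + 36 = 250, q_3 = 2*3 + 1 = 7.
  i=4: a_4=2, p_4 = 2*250 + 107 = 607, q_4 = 2*7 + 3 = 17.
  i=5: a_5=2, p_5 = 2*607 + 250 = 1464, q_5 = 2*17 + 7 = 41.
  i=6: a_6=2, p_6 = 2*1464 + 607 = 3535, q_6 = 2*41 + 17 = 99.
  i=7: a_7=1, p_7 = 1*3535 + 1464 = 4999, q_7 = 1*99 + 41 = 140.
Check: 4999^2 - 1275*140^2 = 24990001 - 24990000 = 1, so (x, y) = (4999, 140) solves the equation, and by the theorem it is the least positive solution.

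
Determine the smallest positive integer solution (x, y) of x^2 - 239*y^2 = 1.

(x, y) = (6195120, 400729)

First expand sqrt(239) as a continued fraction. With x_i = (sqrt(239) + m_i)/d_i and (m_0, d_0) = (0, 1): a_0 = floor(sqrt(239)) = 15, since 15^2 = 225 <= 239 < 256 = 16^2.
Iterate m_{i+1} = d_i*a_i - m_i, d_{i+1} = (239 - m_{i+1}^2)/d_i, a_{i+1} = floor((a_0 + m_{i+1})/d_{i+1}):
  m_1 = 1*15 - 0 = 15, d_1 = (239 - 15^2)/1 = 14/1 = 14, a_1 = floor((15 + 15)/14) = 2.
  m_2 = 14*2 - 15 = 13, d_2 = (239 - 13^2)/14 = 70/14 = 5, a_2 = floor((15 + 13)/5) = 5.
  m_3 = 5*5 - 13 = 12, d_3 = (239 - 12^2)/5 = 95/5 = 19, a_3 = floor((15 + 12)/19) = 1.
  m_4 = 19*1 - 12 = 7, d_4 = (239 - 7^2)/19 = 190/19 = 10, a_4 = floor((15 + 7)/10) = 2.
  m_5 = 10*2 - 7 = 13, d_5 = (239 - 13^2)/10 = 70/10 = 7, a_5 = floor((15 + 13)/7) = 4.
  m_6 = 7*4 - 13 = 15, d_6 = (239 - 15^2)/7 = 14/7 = 2, a_6 = floor((15 + 15)/2) = 15.
  m_7 = 2*15 - 15 = 15, d_7 = (239 - 15^2)/2 = 14/2 = 7, a_7 = floor((15 + 15)/7) = 4.
  m_8 = 7*4 - 15 = 13, d_8 = (239 - 13^2)/7 = 70/7 = 10, a_8 = floor((15 + 13)/10) = 2.
  m_9 = 10*2 - 13 = 7, d_9 = (239 - 7^2)/10 = 190/10 = 19, a_9 = floor((15 + 7)/19) = 1.
  m_10 = 19*1 - 7 = 12, d_10 = (239 - 12^2)/19 = 95/19 = 5, a_10 = floor((15 + 12)/5) = 5.
  m_11 = 5*5 - 12 = 13, d_11 = (239 - 13^2)/5 = 70/5 = 14, a_11 = floor((15 + 13)/14) = 2.
  m_12 = 14*2 - 13 = 15, d_12 = (239 - 15^2)/14 = 14/14 = 1, a_12 = floor((15 + 15)/1) = 30.
  m_13 = 1*30 - 15 = 15, d_13 = (239 - 15^2)/1 = 14/1 = 14: (m_13, d_13) = (m_1, d_1) = (15, 14), so from here the quotients repeat a_1, ..., a_12; the period length is 12.
So sqrt(239) = [15; (2, 5, 1, 2, 4, 15, 4, 2, 1, 5, 2, 30)] with period length k = 12.
k is even, so the fundamental solution of x^2 - 239y^2 = 1 is (p_{k-1}, q_{k-1}) = (p_11, q_11); compute convergents through index 11.
Convergents (p_i = a_i*p_{i-1} + p_{i-2}, q_i = a_i*q_{i-1} + q_{i-2} with p_{-2}=0, p_{-1}=1, q_{-2}=1, q_{-1}=0):
  i=0: a_0=15, p_0 = 15*1 + 0 = 15, q_0 = 15*0 + 1 = 1.
  i=1: a_1=2, p_1 = 2*15 + 1 = 31, q_1 = 2*1 + 0 = 2.
  i=2: a_2=5, p_2 = 5*31 + 15 = 170, q_2 = 5*2 + 1 = 11.
  i=3: a_3=1, p_3 = 1*170 + 31 = 201, q_3 = 1*11 + 2 = 13.
  i=4: a_4=2, p_4 = 2*201 + 170 = 572, q_4 = 2*13 + 11 = 37.
  i=5: a_5=4, p_5 = 4*572 + 201 = 2489, q_5 = 4*37 + 13 = 161.
  i=6: a_6=15, p_6 = 15*2489 + 572 = 37907, q_6 = 15*161 + 37 = 2452.
  i=7: a_7=4, p_7 = 4*37907 + 2489 = 154117, q_7 = 4*2452 + 161 = 9969.
  i=8: a_8=2, p_8 = 2*154117 + 37907 = 346141, q_8 = 2*9969 + 2452 = 22390.
  i=9: a_9=1, p_9 = 1*346141 + 154117 = 500258, q_9 = 1*22390 + 9969 = 32359.
  i=10: a_10=5, p_10 = 5*500258 + 346141 = 2847431, q_10 = 5*32359 + 22390 = 184185.
  i=11: a_11=2, p_11 = 2*2847431 + 500258 = 6195120, q_11 = 2*184185 + 32359 = 400729.
Check: 6195120^2 - 239*400729^2 = 38379511814400 - 38379511814399 = 1, so (x, y) = (6195120, 400729) solves the equation, and by the theorem it is the least positive solution.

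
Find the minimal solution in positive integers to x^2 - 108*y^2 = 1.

First expand sqrt(108) as a continued fraction. With x_i = (sqrt(108) + m_i)/d_i and (m_0, d_0) = (0, 1): a_0 = floor(sqrt(108)) = 10, since 10^2 = 100 <= 108 < 121 = 11^2.
Iterate m_{i+1} = d_i*a_i - m_i, d_{i+1} = (108 - m_{i+1}^2)/d_i, a_{i+1} = floor((a_0 + m_{i+1})/d_{i+1}):
  m_1 = 1*10 - 0 = 10, d_1 = (108 - 10^2)/1 = 8/1 = 8, a_1 = floor((10 + 10)/8) = 2.
  m_2 = 8*2 - 10 = 6, d_2 = (108 - 6^2)/8 = 72/8 = 9, a_2 = floor((10 + 6)/9) = 1.
  m_3 = 9*1 - 6 = 3, d_3 = (108 - 3^2)/9 = 99/9 = 11, a_3 = floor((10 + 3)/11) = 1.
  m_4 = 11*1 - 3 = 8, d_4 = (108 - 8^2)/11 = 44/11 = 4, a_4 = floor((10 + 8)/4) = 4.
  m_5 = 4*4 - 8 = 8, d_5 = (108 - 8^2)/4 = 44/4 = 11, a_5 = floor((10 + 8)/11) = 1.
  m_6 = 11*1 - 8 = 3, d_6 = (108 - 3^2)/11 = 99/11 = 9, a_6 = floor((10 + 3)/9) = 1.
  m_7 = 9*1 - 3 = 6, d_7 = (108 - 6^2)/9 = 72/9 = 8, a_7 = floor((10 + 6)/8) = 2.
  m_8 = 8*2 - 6 = 10, d_8 = (108 - 10^2)/8 = 8/8 = 1, a_8 = floor((10 + 10)/1) = 20.
  m_9 = 1*20 - 10 = 10, d_9 = (108 - 10^2)/1 = 8/1 = 8: (m_9, d_9) = (m_1, d_1) = (10, 8), so from here the quotients repeat a_1, ..., a_8; the period length is 8.
So sqrt(108) = [10; (2, 1, 1, 4, 1, 1, 2, 20)] with period length k = 8.
k is even, so the fundamental solution of x^2 - 108y^2 = 1 is (p_{k-1}, q_{k-1}) = (p_7, q_7); compute convergents through index 7.
Convergents (p_i = a_i*p_{i-1} + p_{i-2}, q_i = a_i*q_{i-1} + q_{i-2} with p_{-2}=0, p_{-1}=1, q_{-2}=1, q_{-1}=0):
  i=0: a_0=10, p_0 = 10*1 + 0 = 10, q_0 = 10*0 + 1 = 1.
  i=1: a_1=2, p_1 = 2*10 + 1 = 21, q_1 = 2*1 + 0 = 2.
  i=2: a_2=1, p_2 = 1*21 + 10 = 31, q_2 = 1*2 + 1 = 3.
  i=3: a_3=1, p_3 = 1*31 + 21 = 52, q_3 = 1*3 + 2 = 5.
  i=4: a_4=4, p_4 = 4*52 + 31 = 239, q_4 = 4*5 + 3 = 23.
  i=5: a_5=1, p_5 = 1*239 + 52 = 291, q_5 = 1*23 + 5 = 28.
  i=6: a_6=1, p_6 = 1*291 + 239 = 530, q_6 = 1*28 + 23 = 51.
  i=7: a_7=2, p_7 = 2*530 + 291 = 1351, q_7 = 2*51 + 28 = 130.
Check: 1351^2 - 108*130^2 = 1825201 - 1825200 = 1, so (x, y) = (1351, 130) solves the equation, and by the theorem it is the least positive solution.

(x, y) = (1351, 130)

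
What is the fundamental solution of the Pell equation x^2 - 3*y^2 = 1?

(x, y) = (2, 1)

First expand sqrt(3) as a continued fraction. With x_i = (sqrt(3) + m_i)/d_i and (m_0, d_0) = (0, 1): a_0 = floor(sqrt(3)) = 1, since 1^2 = 1 <= 3 < 4 = 2^2.
Iterate m_{i+1} = d_i*a_i - m_i, d_{i+1} = (3 - m_{i+1}^2)/d_i, a_{i+1} = floor((a_0 + m_{i+1})/d_{i+1}):
  m_1 = 1*1 - 0 = 1, d_1 = (3 - 1^2)/1 = 2/1 = 2, a_1 = floor((1 + 1)/2) = 1.
  m_2 = 2*1 - 1 = 1, d_2 = (3 - 1^2)/2 = 2/2 = 1, a_2 = floor((1 + 1)/1) = 2.
  m_3 = 1*2 - 1 = 1, d_3 = (3 - 1^2)/1 = 2/1 = 2: (m_3, d_3) = (m_1, d_1) = (1, 2), so from here the quotients repeat a_1, a_2; the period length is 2.
So sqrt(3) = [1; (1, 2)] with period length k = 2.
k is even, so the fundamental solution of x^2 - 3y^2 = 1 is (p_{k-1}, q_{k-1}) = (p_1, q_1); compute convergents through index 1.
Convergents (p_i = a_i*p_{i-1} + p_{i-2}, q_i = a_i*q_{i-1} + q_{i-2} with p_{-2}=0, p_{-1}=1, q_{-2}=1, q_{-1}=0):
  i=0: a_0=1, p_0 = 1*1 + 0 = 1, q_0 = 1*0 + 1 = 1.
  i=1: a_1=1, p_1 = 1*1 + 1 = 2, q_1 = 1*1 + 0 = 1.
Check: 2^2 - 3*1^2 = 4 - 3 = 1, so (x, y) = (2, 1) solves the equation, and by the theorem it is the least positive solution.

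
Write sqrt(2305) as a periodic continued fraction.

[48; (96)]

Write x_i = (sqrt(2305) + m_i)/d_i with (m_0, d_0) = (0, 1). a_0 = floor(sqrt(2305)) = 48, since 48^2 = 2304 <= 2305 < 2401 = 49^2.
Iterate m_{i+1} = d_i*a_i - m_i, d_{i+1} = (2305 - m_{i+1}^2)/d_i, a_{i+1} = floor((a_0 + m_{i+1})/d_{i+1}):
  m_1 = 1*48 - 0 = 48, d_1 = (2305 - 48^2)/1 = 1/1 = 1, a_1 = floor((48 + 48)/1) = 96.
  m_2 = 1*96 - 48 = 48, d_2 = (2305 - 48^2)/1 = 1/1 = 1: (m_2, d_2) = (m_1, d_1) = (48, 1), so from here the quotient a_1 repeats; the period length is 1.
Hence the expansion of sqrt(2305) is a_0 = 48 followed by the repeating block 96 (period 1).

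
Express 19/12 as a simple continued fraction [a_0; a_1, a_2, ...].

Run the Euclidean algorithm on 19 and 12; the successive quotients are the partial quotients a_0, a_1, ... (each step inverts the fractional part left over by the previous one):
  19 = 1*12 + 7, so a_0 = 1.
  12 = 1*7 + 5, so a_1 = 1.
  7 = 1*5 + 2, so a_2 = 1.
  5 = 2*2 + 1, so a_3 = 2.
  2 = 2*1 + 0, so a_4 = 2.
The remainder reaches 0 after 5 divisions, so the expansion has 5 partial quotients, read off in order.

[1; 1, 1, 2, 2]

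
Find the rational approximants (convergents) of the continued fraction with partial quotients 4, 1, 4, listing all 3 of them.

4/1, 5/1, 24/5

Using the convergent recurrence p_i = a_i*p_{i-1} + p_{i-2}, q_i = a_i*q_{i-1} + q_{i-2} with p_{-2}=0, p_{-1}=1, q_{-2}=1, q_{-1}=0:
  i=0: a_0=4, p_0 = 4*1 + 0 = 4, q_0 = 4*0 + 1 = 1.
  i=1: a_1=1, p_1 = 1*4 + 1 = 5, q_1 = 1*1 + 0 = 1.
  i=2: a_2=4, p_2 = 4*5 + 4 = 24, q_2 = 4*1 + 1 = 5.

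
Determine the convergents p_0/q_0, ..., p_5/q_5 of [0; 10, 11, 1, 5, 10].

Using the convergent recurrence p_i = a_i*p_{i-1} + p_{i-2}, q_i = a_i*q_{i-1} + q_{i-2} with p_{-2}=0, p_{-1}=1, q_{-2}=1, q_{-1}=0:
  i=0: a_0=0, p_0 = 0*1 + 0 = 0, q_0 = 0*0 + 1 = 1.
  i=1: a_1=10, p_1 = 10*0 + 1 = 1, q_1 = 10*1 + 0 = 10.
  i=2: a_2=11, p_2 = 11*1 + 0 = 11, q_2 = 11*10 + 1 = 111.
  i=3: a_3=1, p_3 = 1*11 + 1 = 12, q_3 = 1*111 + 10 = 121.
  i=4: a_4=5, p_4 = 5*12 + 11 = 71, q_4 = 5*121 + 111 = 716.
  i=5: a_5=10, p_5 = 10*71 + 12 = 722, q_5 = 10*716 + 121 = 7281.

0/1, 1/10, 11/111, 12/121, 71/716, 722/7281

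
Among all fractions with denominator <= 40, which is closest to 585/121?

Expand x = 585/121 as a continued fraction with the Euclidean algorithm:
  585 = 4*121 + 101, so a_0 = 4.
  121 = 1*101 + 20, so a_1 = 1.
  101 = 5*20 + 1, so a_2 = 5.
  20 = 20*1 + 0, so a_3 = 20.
so x = [4; 1, 5, 20].
Convergents (p_i = a_i*p_{i-1} + p_{i-2}, q_i = a_i*q_{i-1} + q_{i-2} with p_{-2}=0, p_{-1}=1, q_{-2}=1, q_{-1}=0), until the denominator exceeds 40:
  i=0: a_0=4, p_0 = 4*1 + 0 = 4, q_0 = 4*0 + 1 = 1.
  i=1: a_1=1, p_1 = 1*4 + 1 = 5, q_1 = 1*1 + 0 = 1.
  i=2: a_2=5, p_2 = 5*5 + 4 = 29, q_2 = 5*1 + 1 = 6.
  i=3: a_3=20, p_3 = 20*29 + 5 = 585, q_3 = 20*6 + 1 = 121.
q_3 = 121 > 40, so the last convergent with denominator <= 40 is p_2/q_2 = 29/6.
The closest fraction with denominator <= 40 is either p_2/q_2 or the intermediate fraction (k*p_2 + p_1)/(k*q_2 + q_1) with the largest k >= 1 whose denominator stays <= 40; these approach x as k grows, and every other convergent or intermediate fraction in range is farther away.
Largest k: floor((40 - q_1)/q_2) = floor((40 - 1)/6) = 6.
That gives (6*29 + 5)/(6*6 + 1) = 179/37.
Compare the errors: |x - 29/6| = |585*6 - 29*121|/(121*6) = 1/726, and |x - 179/37| = |585*37 - 179*121|/(121*37) = 14/4477.
Cross-multiplying, 1*4477 = 4477 < 10164 = 14*726, so 1/726 is smaller: the convergent 29/6 is closer to x than 179/37.

29/6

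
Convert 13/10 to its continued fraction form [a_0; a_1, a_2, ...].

[1; 3, 3]

Run the Euclidean algorithm on 13 and 10; the successive quotients are the partial quotients a_0, a_1, ... (each step inverts the fractional part left over by the previous one):
  13 = 1*10 + 3, so a_0 = 1.
  10 = 3*3 + 1, so a_1 = 3.
  3 = 3*1 + 0, so a_2 = 3.
The remainder reaches 0 after 3 divisions, so the expansion has 3 partial quotients, read off in order.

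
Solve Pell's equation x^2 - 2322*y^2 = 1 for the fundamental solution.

First expand sqrt(2322) as a continued fraction. With x_i = (sqrt(2322) + m_i)/d_i and (m_0, d_0) = (0, 1): a_0 = floor(sqrt(2322)) = 48, since 48^2 = 2304 <= 2322 < 2401 = 49^2.
Iterate m_{i+1} = d_i*a_i - m_i, d_{i+1} = (2322 - m_{i+1}^2)/d_i, a_{i+1} = floor((a_0 + m_{i+1})/d_{i+1}):
  m_1 = 1*48 - 0 = 48, d_1 = (2322 - 48^2)/1 = 18/1 = 18, a_1 = floor((48 + 48)/18) = 5.
  m_2 = 18*5 - 48 = 42, d_2 = (2322 - 42^2)/18 = 558/18 = 31, a_2 = floor((48 + 42)/31) = 2.
  m_3 = 31*2 - 42 = 20, d_3 = (2322 - 20^2)/31 = 1922/31 = 62, a_3 = floor((48 + 20)/62) = 1.
  m_4 = 62*1 - 20 = 42, d_4 = (2322 - 42^2)/62 = 558/62 = 9, a_4 = floor((48 + 42)/9) = 10.
  m_5 = 9*10 - 42 = 48, d_5 = (2322 - 48^2)/9 = 18/9 = 2, a_5 = floor((48 + 48)/2) = 48.
  m_6 = 2*48 - 48 = 48, d_6 = (2322 - 48^2)/2 = 18/2 = 9, a_6 = floor((48 + 48)/9) = 10.
  m_7 = 9*10 - 48 = 42, d_7 = (2322 - 42^2)/9 = 558/9 = 62, a_7 = floor((48 + 42)/62) = 1.
  m_8 = 62*1 - 42 = 20, d_8 = (2322 - 20^2)/62 = 1922/62 = 31, a_8 = floor((48 + 20)/31) = 2.
  m_9 = 31*2 - 20 = 42, d_9 = (2322 - 42^2)/31 = 558/31 = 18, a_9 = floor((48 + 42)/18) = 5.
  m_10 = 18*5 - 42 = 48, d_10 = (2322 - 48^2)/18 = 18/18 = 1, a_10 = floor((48 + 48)/1) = 96.
  m_11 = 1*96 - 48 = 48, d_11 = (2322 - 48^2)/1 = 18/1 = 18: (m_11, d_11) = (m_1, d_1) = (48, 18), so from here the quotients repeat a_1, ..., a_10; the period length is 10.
So sqrt(2322) = [48; (5, 2, 1, 10, 48, 10, 1, 2, 5, 96)] with period length k = 10.
k is even, so the fundamental solution of x^2 - 2322y^2 = 1 is (p_{k-1}, q_{k-1}) = (p_9, q_9); compute convergents through index 9.
Convergents (p_i = a_i*p_{i-1} + p_{i-2}, q_i = a_i*q_{i-1} + q_{i-2} with p_{-2}=0, p_{-1}=1, q_{-2}=1, q_{-1}=0):
  i=0: a_0=48, p_0 = 48*1 + 0 = 48, q_0 = 48*0 + 1 = 1.
  i=1: a_1=5, p_1 = 5*48 + 1 = 241, q_1 = 5*1 + 0 = 5.
  i=2: a_2=2, p_2 = 2*241 + 48 = 530, q_2 = 2*5 + 1 = 11.
  i=3: a_3=1, p_3 = 1*530 + 241 = 771, q_3 = 1*11 + 5 = 16.
  i=4: a_4=10, p_4 = 10*771 + 530 = 8240, q_4 = 10*16 + 11 = 171.
  i=5: a_5=48, p_5 = 48*8240 + 771 = 396291, q_5 = 48*171 + 16 = 8224.
  i=6: a_6=10, p_6 = 10*396291 + 8240 = 3971150, q_6 = 10*8224 + 171 = 82411.
  i=7: a_7=1, p_7 = 1*3971150 + 396291 = 4367441, q_7 = 1*82411 + 8224 = 90635.
  i=8: a_8=2, p_8 = 2*4367441 + 3971150 = 12706032, q_8 = 2*90635 + 82411 = 263681.
  i=9: a_9=5, p_9 = 5*12706032 + 4367441 = 67897601, q_9 = 5*263681 + 90635 = 1409040.
Check: 67897601^2 - 2322*1409040^2 = 4610084221555201 - 4610084221555200 = 1, so (x, y) = (67897601, 1409040) solves the equation, and by the theorem it is the least positive solution.

(x, y) = (67897601, 1409040)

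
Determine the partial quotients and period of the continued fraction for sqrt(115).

[10; (1, 2, 1, 1, 1, 1, 1, 2, 1, 20)]

Write x_i = (sqrt(115) + m_i)/d_i with (m_0, d_0) = (0, 1). a_0 = floor(sqrt(115)) = 10, since 10^2 = 100 <= 115 < 121 = 11^2.
Iterate m_{i+1} = d_i*a_i - m_i, d_{i+1} = (115 - m_{i+1}^2)/d_i, a_{i+1} = floor((a_0 + m_{i+1})/d_{i+1}):
  m_1 = 1*10 - 0 = 10, d_1 = (115 - 10^2)/1 = 15/1 = 15, a_1 = floor((10 + 10)/15) = 1.
  m_2 = 15*1 - 10 = 5, d_2 = (115 - 5^2)/15 = 90/15 = 6, a_2 = floor((10 + 5)/6) = 2.
  m_3 = 6*2 - 5 = 7, d_3 = (115 - 7^2)/6 = 66/6 = 11, a_3 = floor((10 + 7)/11) = 1.
  m_4 = 11*1 - 7 = 4, d_4 = (115 - 4^2)/11 = 99/11 = 9, a_4 = floor((10 + 4)/9) = 1.
  m_5 = 9*1 - 4 = 5, d_5 = (115 - 5^2)/9 = 90/9 = 10, a_5 = floor((10 + 5)/10) = 1.
  m_6 = 10*1 - 5 = 5, d_6 = (115 - 5^2)/10 = 90/10 = 9, a_6 = floor((10 + 5)/9) = 1.
  m_7 = 9*1 - 5 = 4, d_7 = (115 - 4^2)/9 = 99/9 = 11, a_7 = floor((10 + 4)/11) = 1.
  m_8 = 11*1 - 4 = 7, d_8 = (115 - 7^2)/11 = 66/11 = 6, a_8 = floor((10 + 7)/6) = 2.
  m_9 = 6*2 - 7 = 5, d_9 = (115 - 5^2)/6 = 90/6 = 15, a_9 = floor((10 + 5)/15) = 1.
  m_10 = 15*1 - 5 = 10, d_10 = (115 - 10^2)/15 = 15/15 = 1, a_10 = floor((10 + 10)/1) = 20.
  m_11 = 1*20 - 10 = 10, d_11 = (115 - 10^2)/1 = 15/1 = 15: (m_11, d_11) = (m_1, d_1) = (10, 15), so from here the quotients repeat a_1, ..., a_10; the period length is 10.
Hence the expansion of sqrt(115) is a_0 = 10 followed by the repeating block 1, 2, 1, 1, 1, 1, 1, 2, 1, 20 (period 10).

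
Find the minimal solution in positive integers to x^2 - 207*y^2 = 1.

First expand sqrt(207) as a continued fraction. With x_i = (sqrt(207) + m_i)/d_i and (m_0, d_0) = (0, 1): a_0 = floor(sqrt(207)) = 14, since 14^2 = 196 <= 207 < 225 = 15^2.
Iterate m_{i+1} = d_i*a_i - m_i, d_{i+1} = (207 - m_{i+1}^2)/d_i, a_{i+1} = floor((a_0 + m_{i+1})/d_{i+1}):
  m_1 = 1*14 - 0 = 14, d_1 = (207 - 14^2)/1 = 11/1 = 11, a_1 = floor((14 + 14)/11) = 2.
  m_2 = 11*2 - 14 = 8, d_2 = (207 - 8^2)/11 = 143/11 = 13, a_2 = floor((14 + 8)/13) = 1.
  m_3 = 13*1 - 8 = 5, d_3 = (207 - 5^2)/13 = 182/13 = 14, a_3 = floor((14 + 5)/14) = 1.
  m_4 = 14*1 - 5 = 9, d_4 = (207 - 9^2)/14 = 126/14 = 9, a_4 = floor((14 + 9)/9) = 2.
  m_5 = 9*2 - 9 = 9, d_5 = (207 - 9^2)/9 = 126/9 = 14, a_5 = floor((14 + 9)/14) = 1.
  m_6 = 14*1 - 9 = 5, d_6 = (207 - 5^2)/14 = 182/14 = 13, a_6 = floor((14 + 5)/13) = 1.
  m_7 = 13*1 - 5 = 8, d_7 = (207 - 8^2)/13 = 143/13 = 11, a_7 = floor((14 + 8)/11) = 2.
  m_8 = 11*2 - 8 = 14, d_8 = (207 - 14^2)/11 = 11/11 = 1, a_8 = floor((14 + 14)/1) = 28.
  m_9 = 1*28 - 14 = 14, d_9 = (207 - 14^2)/1 = 11/1 = 11: (m_9, d_9) = (m_1, d_1) = (14, 11), so from here the quotients repeat a_1, ..., a_8; the period length is 8.
So sqrt(207) = [14; (2, 1, 1, 2, 1, 1, 2, 28)] with period length k = 8.
k is even, so the fundamental solution of x^2 - 207y^2 = 1 is (p_{k-1}, q_{k-1}) = (p_7, q_7); compute convergents through index 7.
Convergents (p_i = a_i*p_{i-1} + p_{i-2}, q_i = a_i*q_{i-1} + q_{i-2} with p_{-2}=0, p_{-1}=1, q_{-2}=1, q_{-1}=0):
  i=0: a_0=14, p_0 = 14*1 + 0 = 14, q_0 = 14*0 + 1 = 1.
  i=1: a_1=2, p_1 = 2*14 + 1 = 29, q_1 = 2*1 + 0 = 2.
  i=2: a_2=1, p_2 = 1*29 + 14 = 43, q_2 = 1*2 + 1 = 3.
  i=3: a_3=1, p_3 = 1*43 + 29 = 72, q_3 = 1*3 + 2 = 5.
  i=4: a_4=2, p_4 = 2*72 + 43 = 187, q_4 = 2*5 + 3 = 13.
  i=5: a_5=1, p_5 = 1*187 + 72 = 259, q_5 = 1*13 + 5 = 18.
  i=6: a_6=1, p_6 = 1*259 + 187 = 446, q_6 = 1*18 + 13 = 31.
  i=7: a_7=2, p_7 = 2*446 + 259 = 1151, q_7 = 2*31 + 18 = 80.
Check: 1151^2 - 207*80^2 = 1324801 - 1324800 = 1, so (x, y) = (1151, 80) solves the equation, and by the theorem it is the least positive solution.

(x, y) = (1151, 80)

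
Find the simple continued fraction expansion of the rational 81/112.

Run the Euclidean algorithm on 81 and 112; the successive quotients are the partial quotients a_0, a_1, ... (each step inverts the fractional part left over by the previous one):
  81 = 0*112 + 81, so a_0 = 0.
  112 = 1*81 + 31, so a_1 = 1.
  81 = 2*31 + 19, so a_2 = 2.
  31 = 1*19 + 12, so a_3 = 1.
  19 = 1*12 + 7, so a_4 = 1.
  12 = 1*7 + 5, so a_5 = 1.
  7 = 1*5 + 2, so a_6 = 1.
  5 = 2*2 + 1, so a_7 = 2.
  2 = 2*1 + 0, so a_8 = 2.
The remainder reaches 0 after 9 divisions, so the expansion has 9 partial quotients, read off in order.

[0; 1, 2, 1, 1, 1, 1, 2, 2]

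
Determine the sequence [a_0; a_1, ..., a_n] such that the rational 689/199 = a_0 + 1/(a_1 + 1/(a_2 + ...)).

[3; 2, 6, 7, 2]

Run the Euclidean algorithm on 689 and 199; the successive quotients are the partial quotients a_0, a_1, ... (each step inverts the fractional part left over by the previous one):
  689 = 3*199 + 92, so a_0 = 3.
  199 = 2*92 + 15, so a_1 = 2.
  92 = 6*15 + 2, so a_2 = 6.
  15 = 7*2 + 1, so a_3 = 7.
  2 = 2*1 + 0, so a_4 = 2.
The remainder reaches 0 after 5 divisions, so the expansion has 5 partial quotients, read off in order.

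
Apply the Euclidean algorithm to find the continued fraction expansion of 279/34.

[8; 4, 1, 6]

Run the Euclidean algorithm on 279 and 34; the successive quotients are the partial quotients a_0, a_1, ... (each step inverts the fractional part left over by the previous one):
  279 = 8*34 + 7, so a_0 = 8.
  34 = 4*7 + 6, so a_1 = 4.
  7 = 1*6 + 1, so a_2 = 1.
  6 = 6*1 + 0, so a_3 = 6.
The remainder reaches 0 after 4 divisions, so the expansion has 4 partial quotients, read off in order.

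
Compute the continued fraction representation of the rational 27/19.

[1; 2, 2, 1, 2]

Run the Euclidean algorithm on 27 and 19; the successive quotients are the partial quotients a_0, a_1, ... (each step inverts the fractional part left over by the previous one):
  27 = 1*19 + 8, so a_0 = 1.
  19 = 2*8 + 3, so a_1 = 2.
  8 = 2*3 + 2, so a_2 = 2.
  3 = 1*2 + 1, so a_3 = 1.
  2 = 2*1 + 0, so a_4 = 2.
The remainder reaches 0 after 5 divisions, so the expansion has 5 partial quotients, read off in order.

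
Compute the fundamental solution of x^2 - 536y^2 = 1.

First expand sqrt(536) as a continued fraction. With x_i = (sqrt(536) + m_i)/d_i and (m_0, d_0) = (0, 1): a_0 = floor(sqrt(536)) = 23, since 23^2 = 529 <= 536 < 576 = 24^2.
Iterate m_{i+1} = d_i*a_i - m_i, d_{i+1} = (536 - m_{i+1}^2)/d_i, a_{i+1} = floor((a_0 + m_{i+1})/d_{i+1}):
  m_1 = 1*23 - 0 = 23, d_1 = (536 - 23^2)/1 = 7/1 = 7, a_1 = floor((23 + 23)/7) = 6.
  m_2 = 7*6 - 23 = 19, d_2 = (536 - 19^2)/7 = 175/7 = 25, a_2 = floor((23 + 19)/25) = 1.
  m_3 = 25*1 - 19 = 6, d_3 = (536 - 6^2)/25 = 500/25 = 20, a_3 = floor((23 + 6)/20) = 1.
  m_4 = 20*1 - 6 = 14, d_4 = (536 - 14^2)/20 = 340/20 = 17, a_4 = floor((23 + 14)/17) = 2.
  m_5 = 17*2 - 14 = 20, d_5 = (536 - 20^2)/17 = 136/17 = 8, a_5 = floor((23 + 20)/8) = 5.
  m_6 = 8*5 - 20 = 20, d_6 = (536 - 20^2)/8 = 136/8 = 17, a_6 = floor((23 + 20)/17) = 2.
  m_7 = 17*2 - 20 = 14, d_7 = (536 - 14^2)/17 = 340/17 = 20, a_7 = floor((23 + 14)/20) = 1.
  m_8 = 20*1 - 14 = 6, d_8 = (536 - 6^2)/20 = 500/20 = 25, a_8 = floor((23 + 6)/25) = 1.
  m_9 = 25*1 - 6 = 19, d_9 = (536 - 19^2)/25 = 175/25 = 7, a_9 = floor((23 + 19)/7) = 6.
  m_10 = 7*6 - 19 = 23, d_10 = (536 - 23^2)/7 = 7/7 = 1, a_10 = floor((23 + 23)/1) = 46.
  m_11 = 1*46 - 23 = 23, d_11 = (536 - 23^2)/1 = 7/1 = 7: (m_11, d_11) = (m_1, d_1) = (23, 7), so from here the quotients repeat a_1, ..., a_10; the period length is 10.
So sqrt(536) = [23; (6, 1, 1, 2, 5, 2, 1, 1, 6, 46)] with period length k = 10.
k is even, so the fundamental solution of x^2 - 536y^2 = 1 is (p_{k-1}, q_{k-1}) = (p_9, q_9); compute convergents through index 9.
Convergents (p_i = a_i*p_{i-1} + p_{i-2}, q_i = a_i*q_{i-1} + q_{i-2} with p_{-2}=0, p_{-1}=1, q_{-2}=1, q_{-1}=0):
  i=0: a_0=23, p_0 = 23*1 + 0 = 23, q_0 = 23*0 + 1 = 1.
  i=1: a_1=6, p_1 = 6*23 + 1 = 139, q_1 = 6*1 + 0 = 6.
  i=2: a_2=1, p_2 = 1*139 + 23 = 162, q_2 = 1*6 + 1 = 7.
  i=3: a_3=1, p_3 = 1*162 + 139 = 301, q_3 = 1*7 + 6 = 13.
  i=4: a_4=2, p_4 = 2*301 + 162 = 764, q_4 = 2*13 + 7 = 33.
  i=5: a_5=5, p_5 = 5*764 + 301 = 4121, q_5 = 5*33 + 13 = 178.
  i=6: a_6=2, p_6 = 2*4121 + 764 = 9006, q_6 = 2*178 + 33 = 389.
  i=7: a_7=1, p_7 = 1*9006 + 4121 = 13127, q_7 = 1*389 + 178 = 567.
  i=8: a_8=1, p_8 = 1*13127 + 9006 = 22133, q_8 = 1*567 + 389 = 956.
  i=9: a_9=6, p_9 = 6*22133 + 13127 = 145925, q_9 = 6*956 + 567 = 6303.
Check: 145925^2 - 536*6303^2 = 21294105625 - 21294105624 = 1, so (x, y) = (145925, 6303) solves the equation, and by the theorem it is the least positive solution.

(x, y) = (145925, 6303)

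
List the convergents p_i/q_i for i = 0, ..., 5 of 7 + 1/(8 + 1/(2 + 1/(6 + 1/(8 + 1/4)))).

7/1, 57/8, 121/17, 783/110, 6385/897, 26323/3698

Using the convergent recurrence p_i = a_i*p_{i-1} + p_{i-2}, q_i = a_i*q_{i-1} + q_{i-2} with p_{-2}=0, p_{-1}=1, q_{-2}=1, q_{-1}=0:
  i=0: a_0=7, p_0 = 7*1 + 0 = 7, q_0 = 7*0 + 1 = 1.
  i=1: a_1=8, p_1 = 8*7 + 1 = 57, q_1 = 8*1 + 0 = 8.
  i=2: a_2=2, p_2 = 2*57 + 7 = 121, q_2 = 2*8 + 1 = 17.
  i=3: a_3=6, p_3 = 6*121 + 57 = 783, q_3 = 6*17 + 8 = 110.
  i=4: a_4=8, p_4 = 8*783 + 121 = 6385, q_4 = 8*110 + 17 = 897.
  i=5: a_5=4, p_5 = 4*6385 + 783 = 26323, q_5 = 4*897 + 110 = 3698.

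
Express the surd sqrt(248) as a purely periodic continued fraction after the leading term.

Write x_i = (sqrt(248) + m_i)/d_i with (m_0, d_0) = (0, 1). a_0 = floor(sqrt(248)) = 15, since 15^2 = 225 <= 248 < 256 = 16^2.
Iterate m_{i+1} = d_i*a_i - m_i, d_{i+1} = (248 - m_{i+1}^2)/d_i, a_{i+1} = floor((a_0 + m_{i+1})/d_{i+1}):
  m_1 = 1*15 - 0 = 15, d_1 = (248 - 15^2)/1 = 23/1 = 23, a_1 = floor((15 + 15)/23) = 1.
  m_2 = 23*1 - 15 = 8, d_2 = (248 - 8^2)/23 = 184/23 = 8, a_2 = floor((15 + 8)/8) = 2.
  m_3 = 8*2 - 8 = 8, d_3 = (248 - 8^2)/8 = 184/8 = 23, a_3 = floor((15 + 8)/23) = 1.
  m_4 = 23*1 - 8 = 15, d_4 = (248 - 15^2)/23 = 23/23 = 1, a_4 = floor((15 + 15)/1) = 30.
  m_5 = 1*30 - 15 = 15, d_5 = (248 - 15^2)/1 = 23/1 = 23: (m_5, d_5) = (m_1, d_1) = (15, 23), so from here the quotients repeat a_1, ..., a_4; the period length is 4.
Hence the expansion of sqrt(248) is a_0 = 15 followed by the repeating block 1, 2, 1, 30 (period 4).

[15; (1, 2, 1, 30)]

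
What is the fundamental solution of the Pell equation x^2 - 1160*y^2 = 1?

(x, y) = (579, 17)

First expand sqrt(1160) as a continued fraction. With x_i = (sqrt(1160) + m_i)/d_i and (m_0, d_0) = (0, 1): a_0 = floor(sqrt(1160)) = 34, since 34^2 = 1156 <= 1160 < 1225 = 35^2.
Iterate m_{i+1} = d_i*a_i - m_i, d_{i+1} = (1160 - m_{i+1}^2)/d_i, a_{i+1} = floor((a_0 + m_{i+1})/d_{i+1}):
  m_1 = 1*34 - 0 = 34, d_1 = (1160 - 34^2)/1 = 4/1 = 4, a_1 = floor((34 + 34)/4) = 17.
  m_2 = 4*17 - 34 = 34, d_2 = (1160 - 34^2)/4 = 4/4 = 1, a_2 = floor((34 + 34)/1) = 68.
  m_3 = 1*68 - 34 = 34, d_3 = (1160 - 34^2)/1 = 4/1 = 4: (m_3, d_3) = (m_1, d_1) = (34, 4), so from here the quotients repeat a_1, a_2; the period length is 2.
So sqrt(1160) = [34; (17, 68)] with period length k = 2.
k is even, so the fundamental solution of x^2 - 1160y^2 = 1 is (p_{k-1}, q_{k-1}) = (p_1, q_1); compute convergents through index 1.
Convergents (p_i = a_i*p_{i-1} + p_{i-2}, q_i = a_i*q_{i-1} + q_{i-2} with p_{-2}=0, p_{-1}=1, q_{-2}=1, q_{-1}=0):
  i=0: a_0=34, p_0 = 34*1 + 0 = 34, q_0 = 34*0 + 1 = 1.
  i=1: a_1=17, p_1 = 17*34 + 1 = 579, q_1 = 17*1 + 0 = 17.
Check: 579^2 - 1160*17^2 = 335241 - 335240 = 1, so (x, y) = (579, 17) solves the equation, and by the theorem it is the least positive solution.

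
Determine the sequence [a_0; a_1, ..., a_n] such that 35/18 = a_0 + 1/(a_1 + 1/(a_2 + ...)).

Run the Euclidean algorithm on 35 and 18; the successive quotients are the partial quotients a_0, a_1, ... (each step inverts the fractional part left over by the previous one):
  35 = 1*18 + 17, so a_0 = 1.
  18 = 1*17 + 1, so a_1 = 1.
  17 = 17*1 + 0, so a_2 = 17.
The remainder reaches 0 after 3 divisions, so the expansion has 3 partial quotients, read off in order.

[1; 1, 17]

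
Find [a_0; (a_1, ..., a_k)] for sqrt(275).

Write x_i = (sqrt(275) + m_i)/d_i with (m_0, d_0) = (0, 1). a_0 = floor(sqrt(275)) = 16, since 16^2 = 256 <= 275 < 289 = 17^2.
Iterate m_{i+1} = d_i*a_i - m_i, d_{i+1} = (275 - m_{i+1}^2)/d_i, a_{i+1} = floor((a_0 + m_{i+1})/d_{i+1}):
  m_1 = 1*16 - 0 = 16, d_1 = (275 - 16^2)/1 = 19/1 = 19, a_1 = floor((16 + 16)/19) = 1.
  m_2 = 19*1 - 16 = 3, d_2 = (275 - 3^2)/19 = 266/19 = 14, a_2 = floor((16 + 3)/14) = 1.
  m_3 = 14*1 - 3 = 11, d_3 = (275 - 11^2)/14 = 154/14 = 11, a_3 = floor((16 + 11)/11) = 2.
  m_4 = 11*2 - 11 = 11, d_4 = (275 - 11^2)/11 = 154/11 = 14, a_4 = floor((16 + 11)/14) = 1.
  m_5 = 14*1 - 11 = 3, d_5 = (275 - 3^2)/14 = 266/14 = 19, a_5 = floor((16 + 3)/19) = 1.
  m_6 = 19*1 - 3 = 16, d_6 = (275 - 16^2)/19 = 19/19 = 1, a_6 = floor((16 + 16)/1) = 32.
  m_7 = 1*32 - 16 = 16, d_7 = (275 - 16^2)/1 = 19/1 = 19: (m_7, d_7) = (m_1, d_1) = (16, 19), so from here the quotients repeat a_1, ..., a_6; the period length is 6.
Hence the expansion of sqrt(275) is a_0 = 16 followed by the repeating block 1, 1, 2, 1, 1, 32 (period 6).

[16; (1, 1, 2, 1, 1, 32)]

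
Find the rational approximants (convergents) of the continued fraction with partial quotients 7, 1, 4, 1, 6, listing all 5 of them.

7/1, 8/1, 39/5, 47/6, 321/41

Using the convergent recurrence p_i = a_i*p_{i-1} + p_{i-2}, q_i = a_i*q_{i-1} + q_{i-2} with p_{-2}=0, p_{-1}=1, q_{-2}=1, q_{-1}=0:
  i=0: a_0=7, p_0 = 7*1 + 0 = 7, q_0 = 7*0 + 1 = 1.
  i=1: a_1=1, p_1 = 1*7 + 1 = 8, q_1 = 1*1 + 0 = 1.
  i=2: a_2=4, p_2 = 4*8 + 7 = 39, q_2 = 4*1 + 1 = 5.
  i=3: a_3=1, p_3 = 1*39 + 8 = 47, q_3 = 1*5 + 1 = 6.
  i=4: a_4=6, p_4 = 6*47 + 39 = 321, q_4 = 6*6 + 5 = 41.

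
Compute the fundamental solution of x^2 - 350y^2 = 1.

First expand sqrt(350) as a continued fraction. With x_i = (sqrt(350) + m_i)/d_i and (m_0, d_0) = (0, 1): a_0 = floor(sqrt(350)) = 18, since 18^2 = 324 <= 350 < 361 = 19^2.
Iterate m_{i+1} = d_i*a_i - m_i, d_{i+1} = (350 - m_{i+1}^2)/d_i, a_{i+1} = floor((a_0 + m_{i+1})/d_{i+1}):
  m_1 = 1*18 - 0 = 18, d_1 = (350 - 18^2)/1 = 26/1 = 26, a_1 = floor((18 + 18)/26) = 1.
  m_2 = 26*1 - 18 = 8, d_2 = (350 - 8^2)/26 = 286/26 = 11, a_2 = floor((18 + 8)/11) = 2.
  m_3 = 11*2 - 8 = 14, d_3 = (350 - 14^2)/11 = 154/11 = 14, a_3 = floor((18 + 14)/14) = 2.
  m_4 = 14*2 - 14 = 14, d_4 = (350 - 14^2)/14 = 154/14 = 11, a_4 = floor((18 + 14)/11) = 2.
  m_5 = 11*2 - 14 = 8, d_5 = (350 - 8^2)/11 = 286/11 = 26, a_5 = floor((18 + 8)/26) = 1.
  m_6 = 26*1 - 8 = 18, d_6 = (350 - 18^2)/26 = 26/26 = 1, a_6 = floor((18 + 18)/1) = 36.
  m_7 = 1*36 - 18 = 18, d_7 = (350 - 18^2)/1 = 26/1 = 26: (m_7, d_7) = (m_1, d_1) = (18, 26), so from here the quotients repeat a_1, ..., a_6; the period length is 6.
So sqrt(350) = [18; (1, 2, 2, 2, 1, 36)] with period length k = 6.
k is even, so the fundamental solution of x^2 - 350y^2 = 1 is (p_{k-1}, q_{k-1}) = (p_5, q_5); compute convergents through index 5.
Convergents (p_i = a_i*p_{i-1} + p_{i-2}, q_i = a_i*q_{i-1} + q_{i-2} with p_{-2}=0, p_{-1}=1, q_{-2}=1, q_{-1}=0):
  i=0: a_0=18, p_0 = 18*1 + 0 = 18, q_0 = 18*0 + 1 = 1.
  i=1: a_1=1, p_1 = 1*18 + 1 = 19, q_1 = 1*1 + 0 = 1.
  i=2: a_2=2, p_2 = 2*19 + 18 = 56, q_2 = 2*1 + 1 = 3.
  i=3: a_3=2, p_3 = 2*56 + 19 = 131, q_3 = 2*3 + 1 = 7.
  i=4: a_4=2, p_4 = 2*131 + 56 = 318, q_4 = 2*7 + 3 = 17.
  i=5: a_5=1, p_5 = 1*318 + 131 = 449, q_5 = 1*17 + 7 = 24.
Check: 449^2 - 350*24^2 = 201601 - 201600 = 1, so (x, y) = (449, 24) solves the equation, and by the theorem it is the least positive solution.

(x, y) = (449, 24)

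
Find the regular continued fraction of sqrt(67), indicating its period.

Write x_i = (sqrt(67) + m_i)/d_i with (m_0, d_0) = (0, 1). a_0 = floor(sqrt(67)) = 8, since 8^2 = 64 <= 67 < 81 = 9^2.
Iterate m_{i+1} = d_i*a_i - m_i, d_{i+1} = (67 - m_{i+1}^2)/d_i, a_{i+1} = floor((a_0 + m_{i+1})/d_{i+1}):
  m_1 = 1*8 - 0 = 8, d_1 = (67 - 8^2)/1 = 3/1 = 3, a_1 = floor((8 + 8)/3) = 5.
  m_2 = 3*5 - 8 = 7, d_2 = (67 - 7^2)/3 = 18/3 = 6, a_2 = floor((8 + 7)/6) = 2.
  m_3 = 6*2 - 7 = 5, d_3 = (67 - 5^2)/6 = 42/6 = 7, a_3 = floor((8 + 5)/7) = 1.
  m_4 = 7*1 - 5 = 2, d_4 = (67 - 2^2)/7 = 63/7 = 9, a_4 = floor((8 + 2)/9) = 1.
  m_5 = 9*1 - 2 = 7, d_5 = (67 - 7^2)/9 = 18/9 = 2, a_5 = floor((8 + 7)/2) = 7.
  m_6 = 2*7 - 7 = 7, d_6 = (67 - 7^2)/2 = 18/2 = 9, a_6 = floor((8 + 7)/9) = 1.
  m_7 = 9*1 - 7 = 2, d_7 = (67 - 2^2)/9 = 63/9 = 7, a_7 = floor((8 + 2)/7) = 1.
  m_8 = 7*1 - 2 = 5, d_8 = (67 - 5^2)/7 = 42/7 = 6, a_8 = floor((8 + 5)/6) = 2.
  m_9 = 6*2 - 5 = 7, d_9 = (67 - 7^2)/6 = 18/6 = 3, a_9 = floor((8 + 7)/3) = 5.
  m_10 = 3*5 - 7 = 8, d_10 = (67 - 8^2)/3 = 3/3 = 1, a_10 = floor((8 + 8)/1) = 16.
  m_11 = 1*16 - 8 = 8, d_11 = (67 - 8^2)/1 = 3/1 = 3: (m_11, d_11) = (m_1, d_1) = (8, 3), so from here the quotients repeat a_1, ..., a_10; the period length is 10.
Hence the expansion of sqrt(67) is a_0 = 8 followed by the repeating block 5, 2, 1, 1, 7, 1, 1, 2, 5, 16 (period 10).

[8; (5, 2, 1, 1, 7, 1, 1, 2, 5, 16)]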